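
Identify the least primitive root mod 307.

5

φ(307) = 307 − 1 = 306 = 2 · 3^2 · 17.
g is a primitive root iff g^(306/q) ≢ 1 (mod 307) for each prime q ∈ {2, 3, 17}.
g = 2: 2^153 ≡ 306; 2^102 ≡ 1 — hits 1, so not a primitive root.
g = 3: 3^153 ≡ 306; 3^102 ≡ 1 — hits 1, so not a primitive root.
g = 4: 4^153 ≡ 1 — hits 1, so not a primitive root.
g = 5: 5^153 ≡ 306; 5^102 ≡ 289; 5^18 ≡ 81 — none is 1, so 5 is a primitive root.
So 5 is the smallest generator of (Z/307Z)^×.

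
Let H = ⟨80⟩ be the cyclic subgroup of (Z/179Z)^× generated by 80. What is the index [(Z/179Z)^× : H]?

The order of 80 must divide φ(179) = 179 − 1 = 178 = 2 · 89.
Divisors of 178: 1, 2, 89, 178.
Test each divisor d:
80^1 ≡ 80 (mod 179)
80^2 ≡ 135 (mod 179)
80^89 ≡ 1 (mod 179) ✓
The order of 80 is 89, so the subgroup it generates has 89 elements.
Index = |(Z/179Z)^×| / |⟨80⟩| = 178 / 89 = 2.

2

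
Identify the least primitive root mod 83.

2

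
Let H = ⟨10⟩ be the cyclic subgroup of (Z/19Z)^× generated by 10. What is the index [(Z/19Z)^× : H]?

1

Since 10 ∈ (Z/19Z)^×, its order divides φ(19) = 19 − 1 = 18 = 2 · 3^2.
Divisors of 18: 1, 2, 3, 6, 9, 18.
Test each divisor d:
10^1 ≡ 10
10^2 ≡ 5
10^3 ≡ 12
10^6 ≡ 11
10^9 ≡ 18
10^18 ≡ 1
Thus |⟨10⟩| = ord(10) = 18.
The index is φ(19) / ord(10) = 18 / 18 = 1.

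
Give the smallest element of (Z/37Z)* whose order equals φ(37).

2

φ(37) = 37 − 1 = 36 = 2^2 · 3^2.
Test candidates g = 2, 3, … against the prime factors q ∈ {2, 3} of φ(37): g is a generator iff g^(36/q) ≢ 1 for every such q.
g = 2: 2^18 ≡ 36; 2^12 ≡ 26 — none is 1, so 2 is a primitive root.
The smallest primitive root modulo 37 is 2.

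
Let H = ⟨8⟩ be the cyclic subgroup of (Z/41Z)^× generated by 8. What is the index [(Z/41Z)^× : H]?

ord(8) | φ(41) = 41 − 1 = 40 = 2^3 · 5.
Divisors of 40: 1, 2, 4, 5, 8, 10, 20, 40.
Compute 8^d (mod 41) for the divisors d until we hit 1:
8^1 ≡ 8
8^2 ≡ 23
8^4 ≡ 37
8^5 ≡ 9
8^8 ≡ 16
8^10 ≡ 40
8^20 ≡ 1
Thus |⟨8⟩| = ord(8) = 20.
Index = |(Z/41Z)^×| / |⟨8⟩| = 40 / 20 = 2.

2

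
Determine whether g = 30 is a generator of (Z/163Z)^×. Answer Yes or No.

No

φ(163) = 163 − 1 = 162 = 2 · 3^4.
It suffices to check that the order of 30 is not a proper divisor of 162: compute 30^(162/q) for q ∈ {2, 3}.
30^81 ≡ 162 (mod 163)  [q = 2: ≢ 1 ✓]
30^54 ≡ 1 (mod 163)  [q = 3: ≡ 1 ✗]
The check at q = 3 fails, so 30 generates a proper subgroup.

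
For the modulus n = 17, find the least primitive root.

φ(17) = 17 − 1 = 16 = 2^4.
Test candidates g = 2, 3, … against the prime factors q ∈ {2} of φ(17): g is a generator iff g^(16/q) ≢ 1 for every such q.
g = 2: 2^8 ≡ 1 — hits 1, so not a primitive root.
g = 3: 3^8 ≡ 16 — none is 1, so 3 is a primitive root.
The smallest primitive root modulo 17 is 3.

3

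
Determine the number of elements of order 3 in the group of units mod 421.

2

φ(421) = 421 − 1 = 420 = 2^2 · 3 · 5 · 7.
In a cyclic group of order 420, there are φ(d) elements of order d for each divisor d of 420, and zero for non-divisors.
3 | 420, and φ(3) = 3 − 1 = 2.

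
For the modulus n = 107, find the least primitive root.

φ(107) = 107 − 1 = 106 = 2 · 53.
Test candidates g = 2, 3, … against the prime factors q ∈ {2, 53} of φ(107): g is a generator iff g^(106/q) ≢ 1 for every such q.
g = 2: 2^53 ≡ 106; 2^2 ≡ 4 — none is 1, so 2 is a primitive root.
The smallest primitive root modulo 107 is 2.

2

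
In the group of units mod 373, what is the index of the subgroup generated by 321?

Since 321 ∈ (Z/373Z)^×, its order divides φ(373) = 373 − 1 = 372 = 2^2 · 3 · 31.
Divisors of 372: 1, 2, 3, 4, 6, 12, 31, 62, 93, 124, 186, 372.
Compute 321^d (mod 373) for the divisors d until we hit 1:
321^1 ≡ 321 (mod 373)
321^2 ≡ 93 (mod 373)
321^3 ≡ 13 (mod 373)
321^4 ≡ 70 (mod 373)
321^6 ≡ 169 (mod 373)
321^12 ≡ 213 (mod 373)
321^31 ≡ 285 (mod 373)
321^62 ≡ 284 (mod 373)
321^93 ≡ 372 (mod 373)
321^124 ≡ 88 (mod 373)
321^186 ≡ 1 (mod 373) ✓
The order of 321 is 186, so the subgroup it generates has 186 elements.
The index is φ(373) / ord(321) = 372 / 186 = 2.

2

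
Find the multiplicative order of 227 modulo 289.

272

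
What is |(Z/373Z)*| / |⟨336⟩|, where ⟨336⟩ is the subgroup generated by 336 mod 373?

Since 336 ∈ (Z/373Z)^×, its order divides φ(373) = 373 − 1 = 372 = 2^2 · 3 · 31.
Divisors of 372: 1, 2, 3, 4, 6, 12, 31, 62, 93, 124, 186, 372.
Evaluate successive powers at the divisors of 372:
336^1 ≡ 336 (mod 373)
336^2 ≡ 250 (mod 373)
336^3 ≡ 75 (mod 373)
336^4 ≡ 209 (mod 373)
336^6 ≡ 30 (mod 373)
336^12 ≡ 154 (mod 373)
336^31 ≡ 88 (mod 373)
336^62 ≡ 284 (mod 373)
336^93 ≡ 1 (mod 373) ✓
So ord_373(336) = 93, hence |⟨336⟩| = 93.
[(Z/373Z)^× : ⟨336⟩] = 372/93 = 4.

4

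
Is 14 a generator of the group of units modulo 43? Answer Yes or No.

φ(43) = 43 − 1 = 42 = 2 · 3 · 7.
14 is a primitive root mod 43 iff 14^(φ(43)/q) ≢ 1 for every prime q | φ(43), i.e. q ∈ {2, 3, 7}.
14^21 ≡ 1 (mod 43)  [q = 2: ≡ 1 ✗]
14^14 ≡ 6 (mod 43)  [q = 3: ≢ 1 ✓]
14^6 ≡ 21 (mod 43)  [q = 7: ≢ 1 ✓]
Since 14^21 ≡ 1, the order of 14 divides 21 < 42, so 14 is not a primitive root.

No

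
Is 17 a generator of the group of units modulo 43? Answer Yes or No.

No

φ(43) = 43 − 1 = 42 = 2 · 3 · 7.
An element g generates (Z/43Z)^× iff g^(42/q) ≢ 1 (mod 43) for each prime q ∈ {2, 3, 7}.
17^21 ≡ 1 (mod 43)  [q = 2: ≡ 1 ✗]
17^14 ≡ 6 (mod 43)  [q = 3: ≢ 1 ✓]
17^6 ≡ 35 (mod 43)  [q = 7: ≢ 1 ✓]
Since 17^21 ≡ 1, the order of 17 divides 21 < 42, so 17 is not a primitive root.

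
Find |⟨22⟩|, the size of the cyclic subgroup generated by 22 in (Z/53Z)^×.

52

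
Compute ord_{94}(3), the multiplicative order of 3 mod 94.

ord(3) | φ(94) = φ(2)·φ(47) = 1·46 = 46 = 2 · 23.
Divisors of 46: 1, 2, 23, 46.
Check 3^d mod 94 for each divisor in increasing order:
3^1 ≡ 3
3^2 ≡ 9
3^23 ≡ 1
Hence ord(3) = 23.

23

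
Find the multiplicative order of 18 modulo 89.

The order of 18 must divide φ(89) = 89 − 1 = 88 = 2^3 · 11.
Divisors of 88: 1, 2, 4, 8, 11, 22, 44, 88.
Test each divisor d:
18^1 ≡ 18
18^2 ≡ 57
18^4 ≡ 45
18^8 ≡ 67
18^11 ≡ 34
18^22 ≡ 88
18^44 ≡ 1
So ord_89(18) = 44.

44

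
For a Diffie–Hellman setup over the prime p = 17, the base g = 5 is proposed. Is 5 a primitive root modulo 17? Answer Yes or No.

Yes

φ(17) = 17 − 1 = 16 = 2^4.
Test 5^(16/q) mod 17 for each prime factor q of 16:
5^8 ≡ 16 (mod 17)  [q = 2: ≢ 1 ✓]
All checks pass, so 5 has order 16 and is a primitive root modulo 17.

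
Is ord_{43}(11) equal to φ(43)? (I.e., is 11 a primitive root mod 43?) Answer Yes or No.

No

φ(43) = 43 − 1 = 42 = 2 · 3 · 7.
Test 11^(42/q) mod 43 for each prime factor q of 42:
11^21 ≡ 1 (mod 43)  [q = 2: ≡ 1 ✗]
11^14 ≡ 1 (mod 43)  [q = 3: ≡ 1 ✗]
11^6 ≡ 4 (mod 43)  [q = 7: ≢ 1 ✓]
11^21 ≡ 1 shows ord(11) | 21, strictly less than φ(43); not a primitive root.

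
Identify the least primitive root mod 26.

7

φ(26) = φ(2)·φ(13) = 1·12 = 12 = 2^2 · 3.
g is a primitive root iff g^(12/q) ≢ 1 (mod 26) for each prime q ∈ {2, 3}.
g = 2: gcd(2, 26) = 2 > 1, not a unit — skip.
g = 3: 3^6 ≡ 1 — hits 1, so not a primitive root.
g = 4: gcd(4, 26) = 2 > 1, not a unit — skip.
g = 5: 5^6 ≡ 25; 5^4 ≡ 1 — hits 1, so not a primitive root.
g = 6: gcd(6, 26) = 2 > 1, not a unit — skip.
g = 7: 7^6 ≡ 25; 7^4 ≡ 9 — none is 1, so 7 is a primitive root.
The smallest primitive root modulo 26 is 7.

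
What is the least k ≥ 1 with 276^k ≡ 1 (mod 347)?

346

By Lagrange's theorem, ord_347(276) divides φ(347) = 347 − 1 = 346 = 2 · 173.
Divisors of 346: 1, 2, 173, 346.
Test each divisor d:
276^1 ≡ 276 (mod 347)
276^2 ≡ 183 (mod 347)
276^173 ≡ 346 (mod 347)
276^346 ≡ 1 (mod 347) ✓
The smallest such exponent is 346, so the order of 276 is 346.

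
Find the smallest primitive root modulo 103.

φ(103) = 103 − 1 = 102 = 2 · 3 · 17.
Test candidates g = 2, 3, … against the prime factors q ∈ {2, 3, 17} of φ(103): g is a generator iff g^(102/q) ≢ 1 for every such q.
g = 2: 2^51 ≡ 1 — hits 1, so not a primitive root.
g = 3: 3^51 ≡ 102; 3^34 ≡ 1 — hits 1, so not a primitive root.
g = 4: 4^51 ≡ 1 — hits 1, so not a primitive root.
g = 5: 5^51 ≡ 102; 5^34 ≡ 56; 5^6 ≡ 72 — none is 1, so 5 is a primitive root.
Hence the least primitive root of 103 is 5.

5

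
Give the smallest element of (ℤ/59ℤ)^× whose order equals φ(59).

2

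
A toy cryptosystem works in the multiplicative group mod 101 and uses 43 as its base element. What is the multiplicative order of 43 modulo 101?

50

By Lagrange's theorem, ord_101(43) divides φ(101) = 101 − 1 = 100 = 2^2 · 5^2.
Divisors of 100: 1, 2, 4, 5, 10, 20, 25, 50, 100.
Check 43^d mod 101 for each divisor in increasing order:
43^1 ≡ 43 (mod 101)
43^2 ≡ 31 (mod 101)
43^4 ≡ 52 (mod 101)
43^5 ≡ 14 (mod 101)
43^10 ≡ 95 (mod 101)
43^20 ≡ 36 (mod 101)
43^25 ≡ 100 (mod 101)
43^50 ≡ 1 (mod 101) ✓
Therefore the multiplicative order of 43 modulo 101 is 50.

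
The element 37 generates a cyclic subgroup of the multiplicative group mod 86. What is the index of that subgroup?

Since 37 ∈ (Z/86Z)^×, its order divides φ(86) = φ(2)·φ(43) = 1·42 = 42 = 2 · 3 · 7.
Divisors of 42: 1, 2, 3, 6, 7, 14, 21, 42.
Test each divisor d:
37^1 ≡ 37
37^2 ≡ 79
37^3 ≡ 85
37^6 ≡ 1
Thus |⟨37⟩| = ord(37) = 6.
The index is φ(86) / ord(37) = 42 / 6 = 7.

7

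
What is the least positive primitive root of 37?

φ(37) = 37 − 1 = 36 = 2^2 · 3^2.
Test candidates g = 2, 3, … against the prime factors q ∈ {2, 3} of φ(37): g is a generator iff g^(36/q) ≢ 1 for every such q.
g = 2: 2^18 ≡ 36; 2^12 ≡ 26 — none is 1, so 2 is a primitive root.
The smallest primitive root modulo 37 is 2.

2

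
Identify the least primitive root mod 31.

3

φ(31) = 31 − 1 = 30 = 2 · 3 · 5.
g is a primitive root iff g^(30/q) ≢ 1 (mod 31) for each prime q ∈ {2, 3, 5}.
g = 2: 2^15 ≡ 1 — hits 1, so not a primitive root.
g = 3: 3^15 ≡ 30; 3^10 ≡ 25; 3^6 ≡ 16 — none is 1, so 3 is a primitive root.
Hence the least primitive root of 31 is 3.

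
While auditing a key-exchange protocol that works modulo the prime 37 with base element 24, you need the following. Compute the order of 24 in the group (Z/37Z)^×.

36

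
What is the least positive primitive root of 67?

φ(67) = 67 − 1 = 66 = 2 · 3 · 11.
Test candidates g = 2, 3, … against the prime factors q ∈ {2, 3, 11} of φ(67): g is a generator iff g^(66/q) ≢ 1 for every such q.
g = 2: 2^33 ≡ 66; 2^22 ≡ 37; 2^6 ≡ 64 — none is 1, so 2 is a primitive root.
So 2 is the smallest generator of (Z/67Z)^×.

2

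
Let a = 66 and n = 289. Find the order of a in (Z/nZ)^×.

By Lagrange's theorem, ord_289(66) divides φ(289) = φ(17^2) = 17·(17−1) = 272 = 2^4 · 17.
Divisors of 272: 1, 2, 4, 8, 16, 17, 34, 68, 136, 272.
Check 66^d mod 289 for each divisor in increasing order:
66^1 ≡ 66 (mod 289)
66^2 ≡ 21 (mod 289)
66^4 ≡ 152 (mod 289)
66^8 ≡ 273 (mod 289)
66^16 ≡ 256 (mod 289)
66^17 ≡ 134 (mod 289)
66^34 ≡ 38 (mod 289)
66^68 ≡ 288 (mod 289)
66^136 ≡ 1 (mod 289) ✓
So ord_289(66) = 136.

136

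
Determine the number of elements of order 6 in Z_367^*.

2

φ(367) = 367 − 1 = 366 = 2 · 3 · 61.
In a cyclic group of order 366, there are φ(d) elements of order d for each divisor d of 366, and zero for non-divisors.
6 = 2 · 3 divides 366, and φ(6) = 2.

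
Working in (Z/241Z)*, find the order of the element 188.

120

The order of 188 must divide φ(241) = 241 − 1 = 240 = 2^4 · 3 · 5.
Divisors of 240: 1, 2, 3, 4, 5, 6, 8, 10, 12, 15, 16, 20, 24, 30, 40, 48, 60, 80, 120, 240.
Check 188^d mod 241 for each divisor in increasing order:
188^1 ≡ 188 (mod 241)
188^2 ≡ 158 (mod 241)
188^3 ≡ 61 (mod 241)
188^4 ≡ 141 (mod 241)
188^5 ≡ 239 (mod 241)
188^6 ≡ 106 (mod 241)
188^8 ≡ 119 (mod 241)
188^10 ≡ 4 (mod 241)
188^12 ≡ 150 (mod 241)
188^15 ≡ 233 (mod 241)
188^16 ≡ 183 (mod 241)
188^20 ≡ 16 (mod 241)
188^24 ≡ 87 (mod 241)
188^30 ≡ 64 (mod 241)
188^40 ≡ 15 (mod 241)
188^48 ≡ 98 (mod 241)
188^60 ≡ 240 (mod 241)
188^80 ≡ 225 (mod 241)
188^120 ≡ 1 (mod 241) ✓
Therefore the multiplicative order of 188 modulo 241 is 120.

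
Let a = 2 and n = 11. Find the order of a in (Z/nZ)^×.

10

By Lagrange's theorem, ord_11(2) divides φ(11) = 11 − 1 = 10 = 2 · 5.
Divisors of 10: 1, 2, 5, 10.
Test each divisor d:
2^1 ≡ 2 (mod 11)
2^2 ≡ 4 (mod 11)
2^5 ≡ 10 (mod 11)
2^10 ≡ 1 (mod 11) ✓
The smallest such exponent is 10, so the order of 2 is 10.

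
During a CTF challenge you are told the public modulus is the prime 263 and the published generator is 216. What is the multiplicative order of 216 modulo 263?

131

ord(216) | φ(263) = 263 − 1 = 262 = 2 · 131.
Divisors of 262: 1, 2, 131, 262.
Check 216^d mod 263 for each divisor in increasing order:
216^1 ≡ 216
216^2 ≡ 105
216^131 ≡ 1
Therefore the multiplicative order of 216 modulo 263 is 131.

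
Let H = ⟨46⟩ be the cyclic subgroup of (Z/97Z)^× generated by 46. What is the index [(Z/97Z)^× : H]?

3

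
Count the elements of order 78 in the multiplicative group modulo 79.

φ(79) = 79 − 1 = 78 = 2 · 3 · 13.
In a cyclic group of order 78, there are φ(d) elements of order d for each divisor d of 78, and zero for non-divisors.
78 = 2 · 3 · 13 divides 78, and φ(78) = 24.

24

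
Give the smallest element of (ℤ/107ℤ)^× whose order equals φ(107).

φ(107) = 107 − 1 = 106 = 2 · 53.
Test candidates g = 2, 3, … against the prime factors q ∈ {2, 53} of φ(107): g is a generator iff g^(106/q) ≢ 1 for every such q.
g = 2: 2^53 ≡ 106; 2^2 ≡ 4 — none is 1, so 2 is a primitive root.
Hence the least primitive root of 107 is 2.

2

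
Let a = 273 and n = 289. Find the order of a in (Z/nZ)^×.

17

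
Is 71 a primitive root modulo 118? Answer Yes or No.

φ(118) = φ(2)·φ(59) = 1·58 = 58 = 2 · 29.
An element g generates (Z/118Z)^× iff g^(58/q) ≢ 1 (mod 118) for each prime q ∈ {2, 29}.
71^29 ≡ 1 (mod 118)  [q = 2: ≡ 1 ✗]
71^2 ≡ 85 (mod 118)  [q = 29: ≢ 1 ✓]
Since 71^29 ≡ 1, the order of 71 divides 29 < 58, so 71 is not a primitive root.

No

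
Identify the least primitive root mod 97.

φ(97) = 97 − 1 = 96 = 2^5 · 3.
Test candidates g = 2, 3, … against the prime factors q ∈ {2, 3} of φ(97): g is a generator iff g^(96/q) ≢ 1 for every such q.
g = 2: 2^48 ≡ 1 — hits 1, so not a primitive root.
g = 3: 3^48 ≡ 1 — hits 1, so not a primitive root.
g = 4: 4^48 ≡ 1 — hits 1, so not a primitive root.
g = 5: 5^48 ≡ 96; 5^32 ≡ 35 — none is 1, so 5 is a primitive root.
Hence the least primitive root of 97 is 5.

5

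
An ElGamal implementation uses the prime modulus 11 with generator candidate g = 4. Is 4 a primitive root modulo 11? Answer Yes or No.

No

φ(11) = 11 − 1 = 10 = 2 · 5.
An element g generates (Z/11Z)^× iff g^(10/q) ≢ 1 (mod 11) for each prime q ∈ {2, 5}.
4^5 ≡ 1 (mod 11)  [q = 2: ≡ 1 ✗]
4^2 ≡ 5 (mod 11)  [q = 5: ≢ 1 ✓]
Since 4^5 ≡ 1, the order of 4 divides 5 < 10, so 4 is not a primitive root.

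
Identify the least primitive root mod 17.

3

φ(17) = 17 − 1 = 16 = 2^4.
g is a primitive root iff g^(16/q) ≢ 1 (mod 17) for each prime q ∈ {2}.
g = 2: 2^8 ≡ 1 — hits 1, so not a primitive root.
g = 3: 3^8 ≡ 16 — none is 1, so 3 is a primitive root.
So 3 is the smallest generator of (Z/17Z)^×.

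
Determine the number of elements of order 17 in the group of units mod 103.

16

φ(103) = 103 − 1 = 102 = 2 · 3 · 17.
(Z/103Z)^× is cyclic (|G| = 102); a cyclic group of order m has exactly φ(d) elements of each order d | m, and none otherwise.
17 | 102, and φ(17) = 17 − 1 = 16.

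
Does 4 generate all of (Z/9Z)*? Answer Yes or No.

φ(9) = φ(3^2) = 3·(3−1) = 6 = 2 · 3.
An element g generates (Z/9Z)^× iff g^(6/q) ≢ 1 (mod 9) for each prime q ∈ {2, 3}.
4^3 ≡ 1 (mod 9)  [q = 2: ≡ 1 ✗]
4^2 ≡ 7 (mod 9)  [q = 3: ≢ 1 ✓]
The check at q = 2 fails, so 4 generates a proper subgroup.

No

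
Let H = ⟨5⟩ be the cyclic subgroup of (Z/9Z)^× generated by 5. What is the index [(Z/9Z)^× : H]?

1

ord(5) | φ(9) = φ(3^2) = 3·(3−1) = 6 = 2 · 3.
Divisors of 6: 1, 2, 3, 6.
Evaluate successive powers at the divisors of 6:
5^1 ≡ 5
5^2 ≡ 7
5^3 ≡ 8
5^6 ≡ 1
So ord_9(5) = 6, hence |⟨5⟩| = 6.
[(Z/9Z)^× : ⟨5⟩] = 6/6 = 1.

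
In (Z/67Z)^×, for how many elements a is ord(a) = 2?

1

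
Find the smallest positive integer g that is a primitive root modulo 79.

3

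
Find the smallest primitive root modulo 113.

φ(113) = 113 − 1 = 112 = 2^4 · 7.
Test candidates g = 2, 3, … against the prime factors q ∈ {2, 7} of φ(113): g is a generator iff g^(112/q) ≢ 1 for every such q.
g = 2: 2^56 ≡ 1 — hits 1, so not a primitive root.
g = 3: 3^56 ≡ 112; 3^16 ≡ 49 — none is 1, so 3 is a primitive root.
Hence the least primitive root of 113 is 3.

3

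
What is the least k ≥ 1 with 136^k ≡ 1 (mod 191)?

ord(136) | φ(191) = 191 − 1 = 190 = 2 · 5 · 19.
Divisors of 190: 1, 2, 5, 10, 19, 38, 95, 190.
Evaluate successive powers at the divisors of 190:
136^1 ≡ 136
136^2 ≡ 160
136^5 ≡ 52
136^10 ≡ 30
136^19 ≡ 1
So ord_191(136) = 19.

19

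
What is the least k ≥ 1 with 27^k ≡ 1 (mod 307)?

34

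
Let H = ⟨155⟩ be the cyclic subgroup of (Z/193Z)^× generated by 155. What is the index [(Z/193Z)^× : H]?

1

Since 155 ∈ (Z/193Z)^×, its order divides φ(193) = 193 − 1 = 192 = 2^6 · 3.
Divisors of 192: 1, 2, 3, 4, 6, 8, 12, 16, 24, 32, 48, 64, 96, 192.
Evaluate successive powers at the divisors of 192:
155^1 ≡ 155
155^2 ≡ 93
155^3 ≡ 133
155^4 ≡ 157
155^6 ≡ 126
155^8 ≡ 138
155^12 ≡ 50
155^16 ≡ 130
155^24 ≡ 184
155^32 ≡ 109
155^48 ≡ 81
155^64 ≡ 108
155^96 ≡ 192
155^192 ≡ 1
The order of 155 is 192, so the subgroup it generates has 192 elements.
The index is φ(193) / ord(155) = 192 / 192 = 1.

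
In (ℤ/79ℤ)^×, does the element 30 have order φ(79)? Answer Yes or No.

φ(79) = 79 − 1 = 78 = 2 · 3 · 13.
30 is a primitive root mod 79 iff 30^(φ(79)/q) ≢ 1 for every prime q | φ(79), i.e. q ∈ {2, 3, 13}.
30^39 ≡ 78 (mod 79)  [q = 2: ≢ 1 ✓]
30^26 ≡ 23 (mod 79)  [q = 3: ≢ 1 ✓]
30^6 ≡ 8 (mod 79)  [q = 13: ≢ 1 ✓]
None equal 1, so ord_79(30) = 78: 30 is a primitive root.

Yes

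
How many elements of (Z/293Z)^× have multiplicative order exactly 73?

72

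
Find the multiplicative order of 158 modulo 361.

171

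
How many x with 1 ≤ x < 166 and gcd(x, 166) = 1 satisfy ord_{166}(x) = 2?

φ(166) = φ(2)·φ(83) = 1·82 = 82 = 2 · 41.
In a cyclic group of order 82, there are φ(d) elements of order d for each divisor d of 82, and zero for non-divisors.
2 | 82, and φ(2) = 2 − 1 = 1.

1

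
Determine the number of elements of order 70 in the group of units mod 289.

φ(289) = φ(17^2) = 17·(17−1) = 272 = 2^4 · 17.
(Z/289Z)^× is cyclic (|G| = 272); a cyclic group of order m has exactly φ(d) elements of each order d | m, and none otherwise.
70 does not divide 272, so no element of (Z/289Z)^× has order 70.

0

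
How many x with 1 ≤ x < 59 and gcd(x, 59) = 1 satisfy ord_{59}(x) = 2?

φ(59) = 59 − 1 = 58 = 2 · 29.
In a cyclic group of order 58, there are φ(d) elements of order d for each divisor d of 58, and zero for non-divisors.
2 | 58, and φ(2) = 2 − 1 = 1.

1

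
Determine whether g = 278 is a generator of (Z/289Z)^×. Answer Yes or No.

φ(289) = φ(17^2) = 17·(17−1) = 272 = 2^4 · 17.
An element g generates (Z/289Z)^× iff g^(272/q) ≢ 1 (mod 289) for each prime q ∈ {2, 17}.
278^136 ≡ 288 (mod 289)  [q = 2: ≢ 1 ✓]
278^16 ≡ 154 (mod 289)  [q = 17: ≢ 1 ✓]
None equal 1, so ord_289(278) = 272: 278 is a primitive root.

Yes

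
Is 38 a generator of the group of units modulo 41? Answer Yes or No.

φ(41) = 41 − 1 = 40 = 2^3 · 5.
It suffices to check that the order of 38 is not a proper divisor of 40: compute 38^(40/q) for q ∈ {2, 5}.
38^20 ≡ 40 (mod 41)  [q = 2: ≢ 1 ✓]
38^8 ≡ 1 (mod 41)  [q = 5: ≡ 1 ✗]
38^8 ≡ 1 shows ord(38) | 8, strictly less than φ(41); not a primitive root.

No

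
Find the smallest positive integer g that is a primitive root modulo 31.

φ(31) = 31 − 1 = 30 = 2 · 3 · 5.
g is a primitive root iff g^(30/q) ≢ 1 (mod 31) for each prime q ∈ {2, 3, 5}.
g = 2: 2^15 ≡ 1 — hits 1, so not a primitive root.
g = 3: 3^15 ≡ 30; 3^10 ≡ 25; 3^6 ≡ 16 — none is 1, so 3 is a primitive root.
So 3 is the smallest generator of (Z/31Z)^×.

3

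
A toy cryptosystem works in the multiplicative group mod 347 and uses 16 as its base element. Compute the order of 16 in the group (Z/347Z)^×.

ord(16) | φ(347) = 347 − 1 = 346 = 2 · 173.
Divisors of 346: 1, 2, 173, 346.
Test each divisor d:
16^1 ≡ 16
16^2 ≡ 256
16^173 ≡ 1
So ord_347(16) = 173.

173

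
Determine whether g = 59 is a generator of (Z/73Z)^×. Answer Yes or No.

Yes

φ(73) = 73 − 1 = 72 = 2^3 · 3^2.
59 is a primitive root mod 73 iff 59^(φ(73)/q) ≢ 1 for every prime q | φ(73), i.e. q ∈ {2, 3}.
59^36 ≡ 72 (mod 73)  [q = 2: ≢ 1 ✓]
59^24 ≡ 64 (mod 73)  [q = 3: ≢ 1 ✓]
None equal 1, so ord_73(59) = 72: 59 is a primitive root.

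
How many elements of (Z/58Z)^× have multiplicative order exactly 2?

1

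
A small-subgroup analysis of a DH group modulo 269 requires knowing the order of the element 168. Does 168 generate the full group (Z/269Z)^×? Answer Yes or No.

Yes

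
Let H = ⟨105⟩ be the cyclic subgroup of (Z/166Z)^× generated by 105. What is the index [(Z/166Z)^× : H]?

1

ord(105) | φ(166) = φ(2)·φ(83) = 1·82 = 82 = 2 · 41.
Divisors of 82: 1, 2, 41, 82.
Evaluate successive powers at the divisors of 82:
105^1 ≡ 105
105^2 ≡ 69
105^41 ≡ 165
105^82 ≡ 1
So ord_166(105) = 82, hence |⟨105⟩| = 82.
[(Z/166Z)^× : ⟨105⟩] = 82/82 = 1.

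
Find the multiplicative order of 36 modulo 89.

The order of 36 must divide φ(89) = 89 − 1 = 88 = 2^3 · 11.
Divisors of 88: 1, 2, 4, 8, 11, 22, 44, 88.
Test each divisor d:
36^1 ≡ 36
36^2 ≡ 50
36^4 ≡ 8
36^8 ≡ 64
36^11 ≡ 34
36^22 ≡ 88
36^44 ≡ 1
So ord_89(36) = 44.

44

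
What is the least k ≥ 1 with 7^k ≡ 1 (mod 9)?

3

By Lagrange's theorem, ord_9(7) divides φ(9) = φ(3^2) = 3·(3−1) = 6 = 2 · 3.
Divisors of 6: 1, 2, 3, 6.
Test each divisor d:
7^1 ≡ 7 (mod 9)
7^2 ≡ 4 (mod 9)
7^3 ≡ 1 (mod 9) ✓
The smallest such exponent is 3, so the order of 7 is 3.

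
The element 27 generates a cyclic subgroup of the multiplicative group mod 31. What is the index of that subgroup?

3

The order of 27 must divide φ(31) = 31 − 1 = 30 = 2 · 3 · 5.
Divisors of 30: 1, 2, 3, 5, 6, 10, 15, 30.
Compute 27^d (mod 31) for the divisors d until we hit 1:
27^1 ≡ 27 (mod 31)
27^2 ≡ 16 (mod 31)
27^3 ≡ 29 (mod 31)
27^5 ≡ 30 (mod 31)
27^6 ≡ 4 (mod 31)
27^10 ≡ 1 (mod 31) ✓
The order of 27 is 10, so the subgroup it generates has 10 elements.
The index is φ(31) / ord(27) = 30 / 10 = 3.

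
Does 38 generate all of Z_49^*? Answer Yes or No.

Yes

φ(49) = φ(7^2) = 7·(7−1) = 42 = 2 · 3 · 7.
Test 38^(42/q) mod 49 for each prime factor q of 42:
38^21 ≡ 48 (mod 49)  [q = 2: ≢ 1 ✓]
38^14 ≡ 30 (mod 49)  [q = 3: ≢ 1 ✓]
38^6 ≡ 15 (mod 49)  [q = 7: ≢ 1 ✓]
All checks pass, so 38 has order 42 and is a primitive root modulo 49.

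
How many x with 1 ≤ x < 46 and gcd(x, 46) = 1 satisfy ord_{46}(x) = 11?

φ(46) = φ(2)·φ(23) = 1·22 = 22 = 2 · 11.
In a cyclic group of order 22, there are φ(d) elements of order d for each divisor d of 22, and zero for non-divisors.
11 | 22, and φ(11) = 11 − 1 = 10.

10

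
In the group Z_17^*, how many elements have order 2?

φ(17) = 17 − 1 = 16 = 2^4.
Since (Z/17Z)^× is cyclic of order 16, the number of elements of order d is φ(d) when d | 16 and 0 otherwise.
2 | 16, and φ(2) = 2 − 1 = 1.

1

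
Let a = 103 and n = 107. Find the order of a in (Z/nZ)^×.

106

Since 103 ∈ (Z/107Z)^×, its order divides φ(107) = 107 − 1 = 106 = 2 · 53.
Divisors of 106: 1, 2, 53, 106.
Compute 103^d (mod 107) for the divisors d until we hit 1:
103^1 ≡ 103 (mod 107)
103^2 ≡ 16 (mod 107)
103^53 ≡ 106 (mod 107)
103^106 ≡ 1 (mod 107) ✓
The smallest such exponent is 106, so the order of 103 is 106.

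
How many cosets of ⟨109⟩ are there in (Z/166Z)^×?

2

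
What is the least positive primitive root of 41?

6

φ(41) = 41 − 1 = 40 = 2^3 · 5.
g is a primitive root iff g^(40/q) ≢ 1 (mod 41) for each prime q ∈ {2, 5}.
g = 2: 2^20 ≡ 1 — hits 1, so not a primitive root.
g = 3: 3^20 ≡ 40; 3^8 ≡ 1 — hits 1, so not a primitive root.
g = 4: 4^20 ≡ 1 — hits 1, so not a primitive root.
g = 5: 5^20 ≡ 1 — hits 1, so not a primitive root.
g = 6: 6^20 ≡ 40; 6^8 ≡ 10 — none is 1, so 6 is a primitive root.
So 6 is the smallest generator of (Z/41Z)^×.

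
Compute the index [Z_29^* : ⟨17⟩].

ord(17) | φ(29) = 29 − 1 = 28 = 2^2 · 7.
Divisors of 28: 1, 2, 4, 7, 14, 28.
Test each divisor d:
17^1 ≡ 17
17^2 ≡ 28
17^4 ≡ 1
So ord_29(17) = 4, hence |⟨17⟩| = 4.
[(Z/29Z)^× : ⟨17⟩] = 28/4 = 7.

7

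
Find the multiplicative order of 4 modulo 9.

3

By Lagrange's theorem, ord_9(4) divides φ(9) = φ(3^2) = 3·(3−1) = 6 = 2 · 3.
Divisors of 6: 1, 2, 3, 6.
Test each divisor d:
4^1 ≡ 4
4^2 ≡ 7
4^3 ≡ 1
The smallest such exponent is 3, so the order of 4 is 3.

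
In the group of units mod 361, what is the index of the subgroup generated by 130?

2

By Lagrange's theorem, ord_361(130) divides φ(361) = φ(19^2) = 19·(19−1) = 342 = 2 · 3^2 · 19.
Divisors of 342: 1, 2, 3, 6, 9, 18, 19, 38, 57, 114, 171, 342.
Check 130^d mod 361 for each divisor in increasing order:
130^1 ≡ 130 (mod 361)
130^2 ≡ 294 (mod 361)
130^3 ≡ 315 (mod 361)
130^6 ≡ 311 (mod 361)
130^9 ≡ 134 (mod 361)
130^18 ≡ 267 (mod 361)
130^19 ≡ 54 (mod 361)
130^38 ≡ 28 (mod 361)
130^57 ≡ 68 (mod 361)
130^114 ≡ 292 (mod 361)
130^171 ≡ 1 (mod 361) ✓
Thus |⟨130⟩| = ord(130) = 171.
The index is φ(361) / ord(130) = 342 / 171 = 2.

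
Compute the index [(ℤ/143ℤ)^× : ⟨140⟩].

4

ord(140) | φ(143) = φ(11·13) = (11−1)·(13−1) = 10·12 = 120 = 2^3 · 3 · 5.
Divisors of 120: 1, 2, 3, 4, 5, 6, 8, 10, 12, 15, 20, 24, 30, 40, 60, 120.
Evaluate successive powers at the divisors of 120:
140^1 ≡ 140 (mod 143)
140^2 ≡ 9 (mod 143)
140^3 ≡ 116 (mod 143)
140^4 ≡ 81 (mod 143)
140^5 ≡ 43 (mod 143)
140^6 ≡ 14 (mod 143)
140^8 ≡ 126 (mod 143)
140^10 ≡ 133 (mod 143)
140^12 ≡ 53 (mod 143)
140^15 ≡ 142 (mod 143)
140^20 ≡ 100 (mod 143)
140^24 ≡ 92 (mod 143)
140^30 ≡ 1 (mod 143) ✓
So ord_143(140) = 30, hence |⟨140⟩| = 30.
[(Z/143Z)^× : ⟨140⟩] = 120/30 = 4.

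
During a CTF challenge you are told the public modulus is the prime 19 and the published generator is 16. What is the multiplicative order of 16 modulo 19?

9

By Lagrange's theorem, ord_19(16) divides φ(19) = 19 − 1 = 18 = 2 · 3^2.
Divisors of 18: 1, 2, 3, 6, 9, 18.
Compute 16^d (mod 19) for the divisors d until we hit 1:
16^1 ≡ 16 (mod 19)
16^2 ≡ 9 (mod 19)
16^3 ≡ 11 (mod 19)
16^6 ≡ 7 (mod 19)
16^9 ≡ 1 (mod 19) ✓
So ord_19(16) = 9.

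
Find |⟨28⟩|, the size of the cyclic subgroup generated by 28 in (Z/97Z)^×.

32

Since 28 ∈ (Z/97Z)^×, its order divides φ(97) = 97 − 1 = 96 = 2^5 · 3.
Divisors of 96: 1, 2, 3, 4, 6, 8, 12, 16, 24, 32, 48, 96.
Check 28^d mod 97 for each divisor in increasing order:
28^1 ≡ 28 (mod 97)
28^2 ≡ 8 (mod 97)
28^3 ≡ 30 (mod 97)
28^4 ≡ 64 (mod 97)
28^6 ≡ 27 (mod 97)
28^8 ≡ 22 (mod 97)
28^12 ≡ 50 (mod 97)
28^16 ≡ 96 (mod 97)
28^24 ≡ 75 (mod 97)
28^32 ≡ 1 (mod 97) ✓
Hence ord(28) = 32.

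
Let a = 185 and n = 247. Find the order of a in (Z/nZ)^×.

18

ord(185) | φ(247) = φ(13·19) = (13−1)·(19−1) = 12·18 = 216 = 2^3 · 3^3.
Divisors of 216: 1, 2, 3, 4, 6, 8, 9, 12, 18, 24, 27, 36, 54, 72, 108, 216.
Test each divisor d:
185^1 ≡ 185 (mod 247)
185^2 ≡ 139 (mod 247)
185^3 ≡ 27 (mod 247)
185^4 ≡ 55 (mod 247)
185^6 ≡ 235 (mod 247)
185^8 ≡ 61 (mod 247)
185^9 ≡ 170 (mod 247)
185^12 ≡ 144 (mod 247)
185^18 ≡ 1 (mod 247) ✓
Therefore the multiplicative order of 185 modulo 247 is 18.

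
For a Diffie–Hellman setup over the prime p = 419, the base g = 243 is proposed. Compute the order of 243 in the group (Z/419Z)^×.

209

ord(243) | φ(419) = 419 − 1 = 418 = 2 · 11 · 19.
Divisors of 418: 1, 2, 11, 19, 22, 38, 209, 418.
Test each divisor d:
243^1 ≡ 243
243^2 ≡ 389
243^11 ≡ 379
243^19 ≡ 13
243^22 ≡ 343
243^38 ≡ 169
243^209 ≡ 1
Hence ord(243) = 209.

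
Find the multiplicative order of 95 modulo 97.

The order of 95 must divide φ(97) = 97 − 1 = 96 = 2^5 · 3.
Divisors of 96: 1, 2, 3, 4, 6, 8, 12, 16, 24, 32, 48, 96.
Evaluate successive powers at the divisors of 96:
95^1 ≡ 95 (mod 97)
95^2 ≡ 4 (mod 97)
95^3 ≡ 89 (mod 97)
95^4 ≡ 16 (mod 97)
95^6 ≡ 64 (mod 97)
95^8 ≡ 62 (mod 97)
95^12 ≡ 22 (mod 97)
95^16 ≡ 61 (mod 97)
95^24 ≡ 96 (mod 97)
95^32 ≡ 35 (mod 97)
95^48 ≡ 1 (mod 97) ✓
The smallest such exponent is 48, so the order of 95 is 48.

48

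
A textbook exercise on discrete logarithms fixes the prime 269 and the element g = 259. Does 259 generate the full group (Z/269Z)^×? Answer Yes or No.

φ(269) = 269 − 1 = 268 = 2^2 · 67.
It suffices to check that the order of 259 is not a proper divisor of 268: compute 259^(268/q) for q ∈ {2, 67}.
259^134 ≡ 268 (mod 269)  [q = 2: ≢ 1 ✓]
259^4 ≡ 47 (mod 269)  [q = 67: ≢ 1 ✓]
Every test exponent gives a nontrivial residue, hence 259 generates the full group.

Yes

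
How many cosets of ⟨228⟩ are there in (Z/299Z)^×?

The order of 228 must divide φ(299) = φ(13·23) = (13−1)·(23−1) = 12·22 = 264 = 2^3 · 3 · 11.
Divisors of 264: 1, 2, 3, 4, 6, 8, 11, 12, 22, 24, 33, 44, 66, 88, 132, 264.
Test each divisor d:
228^1 ≡ 228
228^2 ≡ 257
228^3 ≡ 291
228^4 ≡ 269
228^6 ≡ 64
228^8 ≡ 3
228^11 ≡ 275
228^12 ≡ 209
228^22 ≡ 277
228^24 ≡ 27
228^33 ≡ 229
228^44 ≡ 185
228^66 ≡ 116
228^88 ≡ 139
228^132 ≡ 1
Thus |⟨228⟩| = ord(228) = 132.
[(Z/299Z)^× : ⟨228⟩] = 264/132 = 2.

2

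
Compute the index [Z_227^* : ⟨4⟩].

2

The order of 4 must divide φ(227) = 227 − 1 = 226 = 2 · 113.
Divisors of 226: 1, 2, 113, 226.
Evaluate successive powers at the divisors of 226:
4^1 ≡ 4
4^2 ≡ 16
4^113 ≡ 1
The order of 4 is 113, so the subgroup it generates has 113 elements.
Index = |(Z/227Z)^×| / |⟨4⟩| = 226 / 113 = 2.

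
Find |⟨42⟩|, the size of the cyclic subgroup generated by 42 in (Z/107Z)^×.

53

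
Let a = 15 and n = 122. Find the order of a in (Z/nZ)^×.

By Lagrange's theorem, ord_122(15) divides φ(122) = φ(2)·φ(61) = 1·60 = 60 = 2^2 · 3 · 5.
Divisors of 60: 1, 2, 3, 4, 5, 6, 10, 12, 15, 20, 30, 60.
Test each divisor d:
15^1 ≡ 15
15^2 ≡ 103
15^3 ≡ 81
15^4 ≡ 117
15^5 ≡ 47
15^6 ≡ 95
15^10 ≡ 13
15^12 ≡ 119
15^15 ≡ 1
The smallest such exponent is 15, so the order of 15 is 15.

15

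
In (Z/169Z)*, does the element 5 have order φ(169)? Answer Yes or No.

φ(169) = φ(13^2) = 13·(13−1) = 156 = 2^2 · 3 · 13.
5 is a primitive root mod 169 iff 5^(φ(169)/q) ≢ 1 for every prime q | φ(169), i.e. q ∈ {2, 3, 13}.
5^78 ≡ 168 (mod 169)  [q = 2: ≢ 1 ✓]
5^52 ≡ 1 (mod 169)  [q = 3: ≡ 1 ✗]
5^12 ≡ 14 (mod 169)  [q = 13: ≢ 1 ✓]
The check at q = 3 fails, so 5 generates a proper subgroup.

No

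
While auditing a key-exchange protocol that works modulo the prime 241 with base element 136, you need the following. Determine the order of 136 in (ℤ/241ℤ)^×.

80

By Lagrange's theorem, ord_241(136) divides φ(241) = 241 − 1 = 240 = 2^4 · 3 · 5.
Divisors of 240: 1, 2, 3, 4, 5, 6, 8, 10, 12, 15, 16, 20, 24, 30, 40, 48, 60, 80, 120, 240.
Compute 136^d (mod 241) for the divisors d until we hit 1:
136^1 ≡ 136 (mod 241)
136^2 ≡ 180 (mod 241)
136^3 ≡ 139 (mod 241)
136^4 ≡ 106 (mod 241)
136^5 ≡ 197 (mod 241)
136^6 ≡ 41 (mod 241)
136^8 ≡ 150 (mod 241)
136^10 ≡ 8 (mod 241)
136^12 ≡ 235 (mod 241)
136^15 ≡ 130 (mod 241)
136^16 ≡ 87 (mod 241)
136^20 ≡ 64 (mod 241)
136^24 ≡ 36 (mod 241)
136^30 ≡ 30 (mod 241)
136^40 ≡ 240 (mod 241)
136^48 ≡ 91 (mod 241)
136^60 ≡ 177 (mod 241)
136^80 ≡ 1 (mod 241) ✓
Therefore the multiplicative order of 136 modulo 241 is 80.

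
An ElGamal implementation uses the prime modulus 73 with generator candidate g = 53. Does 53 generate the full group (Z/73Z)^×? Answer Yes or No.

Yes

φ(73) = 73 − 1 = 72 = 2^3 · 3^2.
53 is a primitive root mod 73 iff 53^(φ(73)/q) ≢ 1 for every prime q | φ(73), i.e. q ∈ {2, 3}.
53^36 ≡ 72 (mod 73)  [q = 2: ≢ 1 ✓]
53^24 ≡ 64 (mod 73)  [q = 3: ≢ 1 ✓]
Every test exponent gives a nontrivial residue, hence 53 generates the full group.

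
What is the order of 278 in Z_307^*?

153

Since 278 ∈ (Z/307Z)^×, its order divides φ(307) = 307 − 1 = 306 = 2 · 3^2 · 17.
Divisors of 306: 1, 2, 3, 6, 9, 17, 18, 34, 51, 102, 153, 306.
Evaluate successive powers at the divisors of 306:
278^1 ≡ 278
278^2 ≡ 227
278^3 ≡ 171
278^6 ≡ 76
278^9 ≡ 102
278^17 ≡ 287
278^18 ≡ 273
278^34 ≡ 93
278^51 ≡ 289
278^102 ≡ 17
278^153 ≡ 1
The smallest such exponent is 153, so the order of 278 is 153.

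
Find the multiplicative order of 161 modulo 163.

81

By Lagrange's theorem, ord_163(161) divides φ(163) = 163 − 1 = 162 = 2 · 3^4.
Divisors of 162: 1, 2, 3, 6, 9, 18, 27, 54, 81, 162.
Test each divisor d:
161^1 ≡ 161
161^2 ≡ 4
161^3 ≡ 155
161^6 ≡ 64
161^9 ≡ 140
161^18 ≡ 40
161^27 ≡ 58
161^54 ≡ 104
161^81 ≡ 1
The smallest such exponent is 81, so the order of 161 is 81.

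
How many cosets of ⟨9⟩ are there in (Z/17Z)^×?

2

The order of 9 must divide φ(17) = 17 − 1 = 16 = 2^4.
Divisors of 16: 1, 2, 4, 8, 16.
Test each divisor d:
9^1 ≡ 9 (mod 17)
9^2 ≡ 13 (mod 17)
9^4 ≡ 16 (mod 17)
9^8 ≡ 1 (mod 17) ✓
The order of 9 is 8, so the subgroup it generates has 8 elements.
The index is φ(17) / ord(9) = 16 / 8 = 2.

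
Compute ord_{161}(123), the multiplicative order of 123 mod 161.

The order of 123 must divide φ(161) = φ(7·23) = (7−1)·(23−1) = 6·22 = 132 = 2^2 · 3 · 11.
Divisors of 132: 1, 2, 3, 4, 6, 11, 12, 22, 33, 44, 66, 132.
Compute 123^d (mod 161) for the divisors d until we hit 1:
123^1 ≡ 123 (mod 161)
123^2 ≡ 156 (mod 161)
123^3 ≡ 29 (mod 161)
123^4 ≡ 25 (mod 161)
123^6 ≡ 36 (mod 161)
123^11 ≡ 93 (mod 161)
123^12 ≡ 8 (mod 161)
123^22 ≡ 116 (mod 161)
123^33 ≡ 1 (mod 161) ✓
Hence ord(123) = 33.

33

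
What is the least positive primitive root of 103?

φ(103) = 103 − 1 = 102 = 2 · 3 · 17.
Test candidates g = 2, 3, … against the prime factors q ∈ {2, 3, 17} of φ(103): g is a generator iff g^(102/q) ≢ 1 for every such q.
g = 2: 2^51 ≡ 1 — hits 1, so not a primitive root.
g = 3: 3^51 ≡ 102; 3^34 ≡ 1 — hits 1, so not a primitive root.
g = 4: 4^51 ≡ 1 — hits 1, so not a primitive root.
g = 5: 5^51 ≡ 102; 5^34 ≡ 56; 5^6 ≡ 72 — none is 1, so 5 is a primitive root.
So 5 is the smallest generator of (Z/103Z)^×.

5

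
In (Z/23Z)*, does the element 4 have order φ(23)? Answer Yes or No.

φ(23) = 23 − 1 = 22 = 2 · 11.
Test 4^(22/q) mod 23 for each prime factor q of 22:
4^11 ≡ 1 (mod 23)  [q = 2: ≡ 1 ✗]
4^2 ≡ 16 (mod 23)  [q = 11: ≢ 1 ✓]
The check at q = 2 fails, so 4 generates a proper subgroup.

No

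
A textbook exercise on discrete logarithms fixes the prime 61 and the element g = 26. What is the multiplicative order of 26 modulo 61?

60

By Lagrange's theorem, ord_61(26) divides φ(61) = 61 − 1 = 60 = 2^2 · 3 · 5.
Divisors of 60: 1, 2, 3, 4, 5, 6, 10, 12, 15, 20, 30, 60.
Check 26^d mod 61 for each divisor in increasing order:
26^1 ≡ 26
26^2 ≡ 5
26^3 ≡ 8
26^4 ≡ 25
26^5 ≡ 40
26^6 ≡ 3
26^10 ≡ 14
26^12 ≡ 9
26^15 ≡ 11
26^20 ≡ 13
26^30 ≡ 60
26^60 ≡ 1
Therefore the multiplicative order of 26 modulo 61 is 60.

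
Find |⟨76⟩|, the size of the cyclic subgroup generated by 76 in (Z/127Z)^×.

21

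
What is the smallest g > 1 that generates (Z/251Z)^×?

6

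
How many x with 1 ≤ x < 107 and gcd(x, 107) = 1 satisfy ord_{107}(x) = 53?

52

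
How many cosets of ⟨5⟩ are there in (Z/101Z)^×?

4

ord(5) | φ(101) = 101 − 1 = 100 = 2^2 · 5^2.
Divisors of 100: 1, 2, 4, 5, 10, 20, 25, 50, 100.
Check 5^d mod 101 for each divisor in increasing order:
5^1 ≡ 5
5^2 ≡ 25
5^4 ≡ 19
5^5 ≡ 95
5^10 ≡ 36
5^20 ≡ 84
5^25 ≡ 1
Thus |⟨5⟩| = ord(5) = 25.
The index is φ(101) / ord(5) = 100 / 25 = 4.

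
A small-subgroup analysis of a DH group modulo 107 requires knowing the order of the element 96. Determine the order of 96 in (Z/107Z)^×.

106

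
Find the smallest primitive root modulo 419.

2

φ(419) = 419 − 1 = 418 = 2 · 11 · 19.
Test candidates g = 2, 3, … against the prime factors q ∈ {2, 11, 19} of φ(419): g is a generator iff g^(418/q) ≢ 1 for every such q.
g = 2: 2^209 ≡ 418; 2^38 ≡ 334; 2^22 ≡ 114 — none is 1, so 2 is a primitive root.
So 2 is the smallest generator of (Z/419Z)^×.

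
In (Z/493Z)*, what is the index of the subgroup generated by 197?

4

By Lagrange's theorem, ord_493(197) divides φ(493) = φ(17·29) = (17−1)·(29−1) = 16·28 = 448 = 2^6 · 7.
Divisors of 448: 1, 2, 4, 7, 8, 14, 16, 28, 32, 56, 64, 112, 224, 448.
Test each divisor d:
197^1 ≡ 197
197^2 ≡ 355
197^4 ≡ 310
197^7 ≡ 175
197^8 ≡ 458
197^14 ≡ 59
197^16 ≡ 239
197^28 ≡ 30
197^32 ≡ 426
197^56 ≡ 407
197^64 ≡ 52
197^112 ≡ 1
The order of 197 is 112, so the subgroup it generates has 112 elements.
The index is φ(493) / ord(197) = 448 / 112 = 4.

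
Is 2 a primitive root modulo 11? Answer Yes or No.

Yes

φ(11) = 11 − 1 = 10 = 2 · 5.
2 is a primitive root mod 11 iff 2^(φ(11)/q) ≢ 1 for every prime q | φ(11), i.e. q ∈ {2, 5}.
2^5 ≡ 10 (mod 11)  [q = 2: ≢ 1 ✓]
2^2 ≡ 4 (mod 11)  [q = 5: ≢ 1 ✓]
All checks pass, so 2 has order 10 and is a primitive root modulo 11.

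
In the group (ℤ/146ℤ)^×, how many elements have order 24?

φ(146) = φ(2)·φ(73) = 1·72 = 72 = 2^3 · 3^2.
In a cyclic group of order 72, there are φ(d) elements of order d for each divisor d of 72, and zero for non-divisors.
24 = 2^3 · 3 divides 72, and φ(24) = 8.

8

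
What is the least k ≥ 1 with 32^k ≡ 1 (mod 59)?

The order of 32 must divide φ(59) = 59 − 1 = 58 = 2 · 29.
Divisors of 58: 1, 2, 29, 58.
Evaluate successive powers at the divisors of 58:
32^1 ≡ 32 (mod 59)
32^2 ≡ 21 (mod 59)
32^29 ≡ 58 (mod 59)
32^58 ≡ 1 (mod 59) ✓
Therefore the multiplicative order of 32 modulo 59 is 58.

58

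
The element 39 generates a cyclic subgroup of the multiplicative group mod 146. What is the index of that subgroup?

1

Since 39 ∈ (Z/146Z)^×, its order divides φ(146) = φ(2)·φ(73) = 1·72 = 72 = 2^3 · 3^2.
Divisors of 72: 1, 2, 3, 4, 6, 8, 9, 12, 18, 24, 36, 72.
Test each divisor d:
39^1 ≡ 39
39^2 ≡ 61
39^3 ≡ 43
39^4 ≡ 71
39^6 ≡ 97
39^8 ≡ 77
39^9 ≡ 83
39^12 ≡ 65
39^18 ≡ 27
39^24 ≡ 137
39^36 ≡ 145
39^72 ≡ 1
The order of 39 is 72, so the subgroup it generates has 72 elements.
[(Z/146Z)^× : ⟨39⟩] = 72/72 = 1.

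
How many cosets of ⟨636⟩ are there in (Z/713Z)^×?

6

By Lagrange's theorem, ord_713(636) divides φ(713) = φ(23·31) = (23−1)·(31−1) = 22·30 = 660 = 2^2 · 3 · 5 · 11.
Divisors of 660: 1, 2, 3, 4, 5, 6, 10, 11, 12, 15, 20, 22, 30, 33, 44, 55, 60, 66, 110, 132, 165, 220, 330, 660.
Evaluate successive powers at the divisors of 660:
636^1 ≡ 636 (mod 713)
636^2 ≡ 225 (mod 713)
636^3 ≡ 500 (mod 713)
636^4 ≡ 2 (mod 713)
636^5 ≡ 559 (mod 713)
636^6 ≡ 450 (mod 713)
636^10 ≡ 187 (mod 713)
636^11 ≡ 574 (mod 713)
636^12 ≡ 8 (mod 713)
636^15 ≡ 435 (mod 713)
636^20 ≡ 32 (mod 713)
636^22 ≡ 70 (mod 713)
636^30 ≡ 280 (mod 713)
636^33 ≡ 252 (mod 713)
636^44 ≡ 622 (mod 713)
636^55 ≡ 528 (mod 713)
636^60 ≡ 683 (mod 713)
636^66 ≡ 47 (mod 713)
636^110 ≡ 1 (mod 713) ✓
So ord_713(636) = 110, hence |⟨636⟩| = 110.
The index is φ(713) / ord(636) = 660 / 110 = 6.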